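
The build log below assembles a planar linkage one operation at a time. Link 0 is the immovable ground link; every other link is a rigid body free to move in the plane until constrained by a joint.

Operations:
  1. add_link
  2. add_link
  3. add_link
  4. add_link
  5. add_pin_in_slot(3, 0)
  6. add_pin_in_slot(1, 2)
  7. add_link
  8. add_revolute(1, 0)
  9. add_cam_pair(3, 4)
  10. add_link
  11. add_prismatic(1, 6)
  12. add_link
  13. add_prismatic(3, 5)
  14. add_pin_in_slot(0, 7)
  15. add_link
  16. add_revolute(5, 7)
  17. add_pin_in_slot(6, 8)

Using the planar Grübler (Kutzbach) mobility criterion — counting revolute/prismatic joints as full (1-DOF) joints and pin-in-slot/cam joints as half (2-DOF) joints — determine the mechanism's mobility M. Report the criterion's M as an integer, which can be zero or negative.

L=1 J1=0 J2=0
add link → L=2 J1=0 J2=0
add link → L=3 J1=0 J2=0
add link → L=4 J1=0 J2=0
add link → L=5 J1=0 J2=0
PS@3,0 dof=2 J2 → L=5 J1=0 J2=1
PS@1,2 dof=2 J2 → L=5 J1=0 J2=2
add link → L=6 J1=0 J2=2
R@1,0 dof=1 J1 → L=6 J1=1 J2=2
C@3,4 dof=2 J2 → L=6 J1=1 J2=3
add link → L=7 J1=1 J2=3
P@1,6 dof=1 J1 → L=7 J1=2 J2=3
add link → L=8 J1=2 J2=3
P@3,5 dof=1 J1 → L=8 J1=3 J2=3
PS@0,7 dof=2 J2 → L=8 J1=3 J2=4
add link → L=9 J1=3 J2=4
R@5,7 dof=1 J1 → L=9 J1=4 J2=4
PS@6,8 dof=2 J2 → L=9 J1=4 J2=5
M=3(L−1)−2J1−J2=3·8−2·4−5=11

M = 11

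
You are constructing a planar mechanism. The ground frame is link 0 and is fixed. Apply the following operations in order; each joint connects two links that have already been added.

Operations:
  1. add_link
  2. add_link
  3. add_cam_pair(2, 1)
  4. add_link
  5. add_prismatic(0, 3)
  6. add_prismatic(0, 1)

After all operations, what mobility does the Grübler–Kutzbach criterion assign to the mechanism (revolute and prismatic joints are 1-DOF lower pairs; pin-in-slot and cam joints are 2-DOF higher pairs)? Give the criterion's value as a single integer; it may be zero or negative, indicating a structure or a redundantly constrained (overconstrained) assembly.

M = 4

ground; <1,0,0>
#1 <2,0,0>
#2 <3,0,0>
C:2↔1 J2 <3,0,1>
#3 <4,0,1>
P:0↔3 J1 <4,1,1>
P:0↔1 J1 <4,2,1>
3×3 − 2×2 − 1×1 = 4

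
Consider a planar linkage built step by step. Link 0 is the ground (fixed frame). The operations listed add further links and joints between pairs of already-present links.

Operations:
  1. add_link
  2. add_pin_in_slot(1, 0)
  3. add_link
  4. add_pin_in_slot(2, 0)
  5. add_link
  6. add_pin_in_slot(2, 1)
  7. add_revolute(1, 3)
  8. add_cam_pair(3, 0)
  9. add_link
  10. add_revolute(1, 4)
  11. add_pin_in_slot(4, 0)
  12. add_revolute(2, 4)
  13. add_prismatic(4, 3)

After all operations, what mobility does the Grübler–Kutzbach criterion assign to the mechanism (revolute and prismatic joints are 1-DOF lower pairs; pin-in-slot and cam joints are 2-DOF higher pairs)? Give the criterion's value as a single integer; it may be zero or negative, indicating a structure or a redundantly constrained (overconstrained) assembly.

(L,J1,J2)=(1,0,0); link0 fixed
link1: (2,0,0)
PS 1-0 [J2]: (2,0,1)
link2: (3,0,1)
PS 2-0 [J2]: (3,0,2)
link3: (4,0,2)
PS 2-1 [J2]: (4,0,3)
R 1-3 [J1]: (4,1,3)
C 3-0 [J2]: (4,1,4)
link4: (5,1,4)
R 1-4 [J1]: (5,2,4)
PS 4-0 [J2]: (5,2,5)
R 2-4 [J1]: (5,3,5)
P 4-3 [J1]: (5,4,5)
Grübler: 3·4 − 2·4 − 5 = -1

M = -1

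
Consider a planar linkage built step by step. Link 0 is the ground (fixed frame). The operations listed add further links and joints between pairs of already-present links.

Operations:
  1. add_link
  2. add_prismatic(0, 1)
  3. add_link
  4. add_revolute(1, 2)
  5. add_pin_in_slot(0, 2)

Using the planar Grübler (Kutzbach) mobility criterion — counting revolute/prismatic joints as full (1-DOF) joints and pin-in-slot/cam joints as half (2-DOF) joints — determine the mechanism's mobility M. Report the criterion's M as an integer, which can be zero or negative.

link 0 = ground. State L|J1|J2 = 1|0|0
+link1  2|0|0
P(0,1) f=1→J1  2|1|0
+link2  3|1|0
R(1,2) f=1→J1  3|2|0
PS(0,2) f=2→J2  3|2|1
M = 3(3−1)−2·2−1 = 6−4−1 = 1

M = 1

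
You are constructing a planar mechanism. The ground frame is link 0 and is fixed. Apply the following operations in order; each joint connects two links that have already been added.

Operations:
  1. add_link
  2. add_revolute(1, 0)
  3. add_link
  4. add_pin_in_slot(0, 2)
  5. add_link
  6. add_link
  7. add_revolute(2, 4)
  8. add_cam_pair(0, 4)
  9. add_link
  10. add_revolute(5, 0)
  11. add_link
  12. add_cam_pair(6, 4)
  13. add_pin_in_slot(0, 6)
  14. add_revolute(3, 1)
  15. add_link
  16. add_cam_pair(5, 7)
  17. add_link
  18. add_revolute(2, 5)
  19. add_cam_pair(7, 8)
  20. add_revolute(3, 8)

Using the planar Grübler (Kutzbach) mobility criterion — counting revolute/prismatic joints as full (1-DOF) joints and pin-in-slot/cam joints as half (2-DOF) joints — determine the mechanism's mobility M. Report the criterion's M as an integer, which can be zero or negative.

ground; <1,0,0>
#1 <2,0,0>
R:1↔0 J1 <2,1,0>
#2 <3,1,0>
PS:0↔2 J2 <3,1,1>
#3 <4,1,1>
#4 <5,1,1>
R:2↔4 J1 <5,2,1>
C:0↔4 J2 <5,2,2>
#5 <6,2,2>
R:5↔0 J1 <6,3,2>
#6 <7,3,2>
C:6↔4 J2 <7,3,3>
PS:0↔6 J2 <7,3,4>
R:3↔1 J1 <7,4,4>
#7 <8,4,4>
C:5↔7 J2 <8,4,5>
#8 <9,4,5>
R:2↔5 J1 <9,5,5>
C:7↔8 J2 <9,5,6>
R:3↔8 J1 <9,6,6>
3×8 − 2×6 − 1×6 = 6

M = 6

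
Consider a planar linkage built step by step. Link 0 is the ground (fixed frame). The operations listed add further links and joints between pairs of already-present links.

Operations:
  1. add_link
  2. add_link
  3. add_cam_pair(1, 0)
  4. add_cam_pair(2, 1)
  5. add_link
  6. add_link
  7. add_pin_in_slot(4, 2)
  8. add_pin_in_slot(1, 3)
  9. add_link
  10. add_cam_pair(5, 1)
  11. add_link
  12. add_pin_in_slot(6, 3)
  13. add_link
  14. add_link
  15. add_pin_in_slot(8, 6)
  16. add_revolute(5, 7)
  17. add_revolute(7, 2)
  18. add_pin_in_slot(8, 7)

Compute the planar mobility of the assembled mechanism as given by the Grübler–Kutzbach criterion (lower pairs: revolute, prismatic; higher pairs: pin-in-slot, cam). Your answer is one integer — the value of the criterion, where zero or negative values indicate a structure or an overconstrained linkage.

M = 12

L=1 J1=0 J2=0
add link → L=2 J1=0 J2=0
add link → L=3 J1=0 J2=0
C@1,0 dof=2 J2 → L=3 J1=0 J2=1
C@2,1 dof=2 J2 → L=3 J1=0 J2=2
add link → L=4 J1=0 J2=2
add link → L=5 J1=0 J2=2
PS@4,2 dof=2 J2 → L=5 J1=0 J2=3
PS@1,3 dof=2 J2 → L=5 J1=0 J2=4
add link → L=6 J1=0 J2=4
C@5,1 dof=2 J2 → L=6 J1=0 J2=5
add link → L=7 J1=0 J2=5
PS@6,3 dof=2 J2 → L=7 J1=0 J2=6
add link → L=8 J1=0 J2=6
add link → L=9 J1=0 J2=6
PS@8,6 dof=2 J2 → L=9 J1=0 J2=7
R@5,7 dof=1 J1 → L=9 J1=1 J2=7
R@7,2 dof=1 J1 → L=9 J1=2 J2=7
PS@8,7 dof=2 J2 → L=9 J1=2 J2=8
M=3(L−1)−2J1−J2=3·8−2·2−8=12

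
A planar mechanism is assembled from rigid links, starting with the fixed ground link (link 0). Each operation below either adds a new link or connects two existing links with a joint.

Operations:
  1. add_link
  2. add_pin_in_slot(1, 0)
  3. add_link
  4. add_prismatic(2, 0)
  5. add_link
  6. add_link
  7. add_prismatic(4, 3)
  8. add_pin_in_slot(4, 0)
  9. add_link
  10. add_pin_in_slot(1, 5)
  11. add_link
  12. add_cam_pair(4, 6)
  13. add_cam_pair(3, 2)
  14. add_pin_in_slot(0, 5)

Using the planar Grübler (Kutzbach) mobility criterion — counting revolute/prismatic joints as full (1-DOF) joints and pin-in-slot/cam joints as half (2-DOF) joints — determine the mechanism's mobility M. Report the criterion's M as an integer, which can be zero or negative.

M = 8

link 0 = ground. State L|J1|J2 = 1|0|0
+link1  2|0|0
PS(1,0) f=2→J2  2|0|1
+link2  3|0|1
P(2,0) f=1→J1  3|1|1
+link3  4|1|1
+link4  5|1|1
P(4,3) f=1→J1  5|2|1
PS(4,0) f=2→J2  5|2|2
+link5  6|2|2
PS(1,5) f=2→J2  6|2|3
+link6  7|2|3
C(4,6) f=2→J2  7|2|4
C(3,2) f=2→J2  7|2|5
PS(0,5) f=2→J2  7|2|6
M = 3(7−1)−2·2−6 = 18−4−6 = 8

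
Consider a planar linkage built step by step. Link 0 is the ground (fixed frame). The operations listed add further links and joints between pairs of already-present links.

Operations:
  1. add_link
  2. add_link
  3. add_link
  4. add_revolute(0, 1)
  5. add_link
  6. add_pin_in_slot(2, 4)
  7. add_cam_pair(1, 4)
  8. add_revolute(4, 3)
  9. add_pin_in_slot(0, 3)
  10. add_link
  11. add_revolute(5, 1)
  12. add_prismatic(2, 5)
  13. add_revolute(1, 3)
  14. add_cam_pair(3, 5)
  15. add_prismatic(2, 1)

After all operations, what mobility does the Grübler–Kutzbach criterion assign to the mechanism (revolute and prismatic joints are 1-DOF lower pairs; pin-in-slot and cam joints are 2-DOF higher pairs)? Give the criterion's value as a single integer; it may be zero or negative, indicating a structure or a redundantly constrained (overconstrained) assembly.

link 0 = ground. State L|J1|J2 = 1|0|0
+link1  2|0|0
+link2  3|0|0
+link3  4|0|0
R(0,1) f=1→J1  4|1|0
+link4  5|1|0
PS(2,4) f=2→J2  5|1|1
C(1,4) f=2→J2  5|1|2
R(4,3) f=1→J1  5|2|2
PS(0,3) f=2→J2  5|2|3
+link5  6|2|3
R(5,1) f=1→J1  6|3|3
P(2,5) f=1→J1  6|4|3
R(1,3) f=1→J1  6|5|3
C(3,5) f=2→J2  6|5|4
P(2,1) f=1→J1  6|6|4
M = 3(6−1)−2·6−4 = 15−12−4 = -1

M = -1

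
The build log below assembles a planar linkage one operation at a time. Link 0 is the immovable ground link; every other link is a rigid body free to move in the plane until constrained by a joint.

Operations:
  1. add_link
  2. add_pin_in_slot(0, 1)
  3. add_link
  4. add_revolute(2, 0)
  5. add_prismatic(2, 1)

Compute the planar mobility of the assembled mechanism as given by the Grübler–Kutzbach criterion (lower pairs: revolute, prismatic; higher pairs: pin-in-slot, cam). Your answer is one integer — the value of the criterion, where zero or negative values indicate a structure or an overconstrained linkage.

link 0 = ground. State L|J1|J2 = 1|0|0
+link1  2|0|0
PS(0,1) f=2→J2  2|0|1
+link2  3|0|1
R(2,0) f=1→J1  3|1|1
P(2,1) f=1→J1  3|2|1
M = 3(3−1)−2·2−1 = 6−4−1 = 1

M = 1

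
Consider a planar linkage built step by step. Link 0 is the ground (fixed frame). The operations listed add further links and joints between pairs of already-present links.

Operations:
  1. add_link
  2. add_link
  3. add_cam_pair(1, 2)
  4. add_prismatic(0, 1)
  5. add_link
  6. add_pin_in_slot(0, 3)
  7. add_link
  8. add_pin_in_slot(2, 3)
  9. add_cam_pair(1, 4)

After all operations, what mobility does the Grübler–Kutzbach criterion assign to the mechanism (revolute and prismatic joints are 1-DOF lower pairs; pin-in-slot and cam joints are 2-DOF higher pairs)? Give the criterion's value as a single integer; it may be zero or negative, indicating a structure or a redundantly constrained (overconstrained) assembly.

link 0 = ground. State L|J1|J2 = 1|0|0
+link1  2|0|0
+link2  3|0|0
C(1,2) f=2→J2  3|0|1
P(0,1) f=1→J1  3|1|1
+link3  4|1|1
PS(0,3) f=2→J2  4|1|2
+link4  5|1|2
PS(2,3) f=2→J2  5|1|3
C(1,4) f=2→J2  5|1|4
M = 3(5−1)−2·1−4 = 12−2−4 = 6

M = 6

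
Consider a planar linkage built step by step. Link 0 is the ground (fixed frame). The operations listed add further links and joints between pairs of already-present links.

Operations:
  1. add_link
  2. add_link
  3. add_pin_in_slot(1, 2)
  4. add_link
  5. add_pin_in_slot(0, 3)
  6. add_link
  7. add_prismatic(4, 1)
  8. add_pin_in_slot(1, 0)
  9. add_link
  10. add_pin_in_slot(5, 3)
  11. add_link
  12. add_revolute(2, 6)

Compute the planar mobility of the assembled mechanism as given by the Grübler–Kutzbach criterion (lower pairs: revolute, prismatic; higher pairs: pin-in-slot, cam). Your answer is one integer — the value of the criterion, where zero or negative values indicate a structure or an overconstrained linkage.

[1;0;0] (link 0 is ground)
L+ [2;0;0]
L+ [3;0;0]
PS(1,2)∈J2 [3;0;1]
L+ [4;0;1]
PS(0,3)∈J2 [4;0;2]
L+ [5;0;2]
P(4,1)∈J1 [5;1;2]
PS(1,0)∈J2 [5;1;3]
L+ [6;1;3]
PS(5,3)∈J2 [6;1;4]
L+ [7;1;4]
R(2,6)∈J1 [7;2;4]
mobility = 18 − 4 − 4 = 10

M = 10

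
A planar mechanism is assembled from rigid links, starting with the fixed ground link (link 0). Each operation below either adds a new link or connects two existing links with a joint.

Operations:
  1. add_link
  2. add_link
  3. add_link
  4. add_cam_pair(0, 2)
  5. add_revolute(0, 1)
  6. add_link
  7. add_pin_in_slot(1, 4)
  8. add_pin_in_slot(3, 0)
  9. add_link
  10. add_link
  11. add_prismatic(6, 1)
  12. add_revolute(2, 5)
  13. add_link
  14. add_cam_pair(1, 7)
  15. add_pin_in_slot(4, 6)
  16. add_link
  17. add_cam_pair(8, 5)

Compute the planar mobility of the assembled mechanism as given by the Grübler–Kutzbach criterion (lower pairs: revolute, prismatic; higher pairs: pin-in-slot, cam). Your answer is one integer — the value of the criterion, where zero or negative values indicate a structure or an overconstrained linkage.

L=1 J1=0 J2=0
add link → L=2 J1=0 J2=0
add link → L=3 J1=0 J2=0
add link → L=4 J1=0 J2=0
C@0,2 dof=2 J2 → L=4 J1=0 J2=1
R@0,1 dof=1 J1 → L=4 J1=1 J2=1
add link → L=5 J1=1 J2=1
PS@1,4 dof=2 J2 → L=5 J1=1 J2=2
PS@3,0 dof=2 J2 → L=5 J1=1 J2=3
add link → L=6 J1=1 J2=3
add link → L=7 J1=1 J2=3
P@6,1 dof=1 J1 → L=7 J1=2 J2=3
R@2,5 dof=1 J1 → L=7 J1=3 J2=3
add link → L=8 J1=3 J2=3
C@1,7 dof=2 J2 → L=8 J1=3 J2=4
PS@4,6 dof=2 J2 → L=8 J1=3 J2=5
add link → L=9 J1=3 J2=5
C@8,5 dof=2 J2 → L=9 J1=3 J2=6
M=3(L−1)−2J1−J2=3·8−2·3−6=12

M = 12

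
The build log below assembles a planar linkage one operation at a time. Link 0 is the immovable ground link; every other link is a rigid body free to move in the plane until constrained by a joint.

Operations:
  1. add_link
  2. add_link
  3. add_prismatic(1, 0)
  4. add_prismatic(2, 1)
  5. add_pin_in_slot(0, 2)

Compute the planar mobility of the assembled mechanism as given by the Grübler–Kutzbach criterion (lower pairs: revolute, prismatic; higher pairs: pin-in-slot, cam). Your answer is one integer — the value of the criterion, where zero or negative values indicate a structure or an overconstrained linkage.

M = 1

ground; <1,0,0>
#1 <2,0,0>
#2 <3,0,0>
P:1↔0 J1 <3,1,0>
P:2↔1 J1 <3,2,0>
PS:0↔2 J2 <3,2,1>
3×2 − 2×2 − 1×1 = 1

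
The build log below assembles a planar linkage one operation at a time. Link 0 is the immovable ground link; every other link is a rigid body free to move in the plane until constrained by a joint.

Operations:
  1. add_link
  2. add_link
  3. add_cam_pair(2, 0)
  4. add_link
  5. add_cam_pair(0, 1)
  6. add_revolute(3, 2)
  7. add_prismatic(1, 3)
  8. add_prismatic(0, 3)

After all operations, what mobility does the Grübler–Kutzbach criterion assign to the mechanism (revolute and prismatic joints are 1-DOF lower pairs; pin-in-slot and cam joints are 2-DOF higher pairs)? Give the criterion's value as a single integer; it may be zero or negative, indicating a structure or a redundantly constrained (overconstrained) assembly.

M = 1

(L,J1,J2)=(1,0,0); link0 fixed
link1: (2,0,0)
link2: (3,0,0)
C 2-0 [J2]: (3,0,1)
link3: (4,0,1)
C 0-1 [J2]: (4,0,2)
R 3-2 [J1]: (4,1,2)
P 1-3 [J1]: (4,2,2)
P 0-3 [J1]: (4,3,2)
Grübler: 3·3 − 2·3 − 2 = 1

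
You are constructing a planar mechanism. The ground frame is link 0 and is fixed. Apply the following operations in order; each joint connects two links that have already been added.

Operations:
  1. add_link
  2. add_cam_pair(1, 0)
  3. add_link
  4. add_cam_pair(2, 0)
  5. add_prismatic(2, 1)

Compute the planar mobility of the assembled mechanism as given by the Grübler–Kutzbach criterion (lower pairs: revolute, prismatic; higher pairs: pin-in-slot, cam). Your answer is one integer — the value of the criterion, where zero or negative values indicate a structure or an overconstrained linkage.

M = 2

ground; <1,0,0>
#1 <2,0,0>
C:1↔0 J2 <2,0,1>
#2 <3,0,1>
C:2↔0 J2 <3,0,2>
P:2↔1 J1 <3,1,2>
3×2 − 2×1 − 1×2 = 2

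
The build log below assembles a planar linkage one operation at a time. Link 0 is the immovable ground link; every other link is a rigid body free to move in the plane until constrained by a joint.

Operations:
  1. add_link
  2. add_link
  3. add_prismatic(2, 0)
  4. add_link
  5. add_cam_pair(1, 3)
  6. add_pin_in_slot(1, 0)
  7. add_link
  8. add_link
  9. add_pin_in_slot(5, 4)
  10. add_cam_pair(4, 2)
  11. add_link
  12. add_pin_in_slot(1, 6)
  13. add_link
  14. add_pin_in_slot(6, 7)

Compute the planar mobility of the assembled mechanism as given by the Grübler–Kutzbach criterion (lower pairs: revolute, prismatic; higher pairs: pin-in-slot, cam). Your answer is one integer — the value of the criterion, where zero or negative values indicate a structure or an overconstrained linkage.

M = 13

[1;0;0] (link 0 is ground)
L+ [2;0;0]
L+ [3;0;0]
P(2,0)∈J1 [3;1;0]
L+ [4;1;0]
C(1,3)∈J2 [4;1;1]
PS(1,0)∈J2 [4;1;2]
L+ [5;1;2]
L+ [6;1;2]
PS(5,4)∈J2 [6;1;3]
C(4,2)∈J2 [6;1;4]
L+ [7;1;4]
PS(1,6)∈J2 [7;1;5]
L+ [8;1;5]
PS(6,7)∈J2 [8;1;6]
mobility = 21 − 2 − 6 = 13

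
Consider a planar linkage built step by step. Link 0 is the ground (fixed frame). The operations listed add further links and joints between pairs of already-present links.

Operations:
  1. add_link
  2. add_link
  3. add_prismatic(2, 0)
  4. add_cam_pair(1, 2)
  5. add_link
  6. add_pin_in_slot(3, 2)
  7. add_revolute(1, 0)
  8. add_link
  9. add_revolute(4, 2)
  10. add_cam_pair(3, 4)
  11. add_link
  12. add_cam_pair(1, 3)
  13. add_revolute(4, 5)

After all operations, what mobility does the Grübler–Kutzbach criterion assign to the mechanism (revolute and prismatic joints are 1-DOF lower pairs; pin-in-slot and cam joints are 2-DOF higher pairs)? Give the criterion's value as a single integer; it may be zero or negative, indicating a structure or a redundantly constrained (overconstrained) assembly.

(L,J1,J2)=(1,0,0); link0 fixed
link1: (2,0,0)
link2: (3,0,0)
P 2-0 [J1]: (3,1,0)
C 1-2 [J2]: (3,1,1)
link3: (4,1,1)
PS 3-2 [J2]: (4,1,2)
R 1-0 [J1]: (4,2,2)
link4: (5,2,2)
R 4-2 [J1]: (5,3,2)
C 3-4 [J2]: (5,3,3)
link5: (6,3,3)
C 1-3 [J2]: (6,3,4)
R 4-5 [J1]: (6,4,4)
Grübler: 3·5 − 2·4 − 4 = 3

M = 3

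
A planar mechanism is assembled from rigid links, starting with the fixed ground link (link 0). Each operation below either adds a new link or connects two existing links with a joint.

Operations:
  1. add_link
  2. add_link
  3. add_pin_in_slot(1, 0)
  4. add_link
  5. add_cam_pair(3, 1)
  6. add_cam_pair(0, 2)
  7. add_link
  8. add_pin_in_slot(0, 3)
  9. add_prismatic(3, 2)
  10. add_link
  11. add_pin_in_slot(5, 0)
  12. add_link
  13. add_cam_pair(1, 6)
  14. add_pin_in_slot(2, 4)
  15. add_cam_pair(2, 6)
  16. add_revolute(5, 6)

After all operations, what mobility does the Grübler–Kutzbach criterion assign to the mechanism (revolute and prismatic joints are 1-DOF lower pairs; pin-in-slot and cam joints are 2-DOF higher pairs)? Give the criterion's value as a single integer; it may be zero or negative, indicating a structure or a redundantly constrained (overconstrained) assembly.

M = 6

link 0 = ground. State L|J1|J2 = 1|0|0
+link1  2|0|0
+link2  3|0|0
PS(1,0) f=2→J2  3|0|1
+link3  4|0|1
C(3,1) f=2→J2  4|0|2
C(0,2) f=2→J2  4|0|3
+link4  5|0|3
PS(0,3) f=2→J2  5|0|4
P(3,2) f=1→J1  5|1|4
+link5  6|1|4
PS(5,0) f=2→J2  6|1|5
+link6  7|1|5
C(1,6) f=2→J2  7|1|6
PS(2,4) f=2→J2  7|1|7
C(2,6) f=2→J2  7|1|8
R(5,6) f=1→J1  7|2|8
M = 3(7−1)−2·2−8 = 18−4−8 = 6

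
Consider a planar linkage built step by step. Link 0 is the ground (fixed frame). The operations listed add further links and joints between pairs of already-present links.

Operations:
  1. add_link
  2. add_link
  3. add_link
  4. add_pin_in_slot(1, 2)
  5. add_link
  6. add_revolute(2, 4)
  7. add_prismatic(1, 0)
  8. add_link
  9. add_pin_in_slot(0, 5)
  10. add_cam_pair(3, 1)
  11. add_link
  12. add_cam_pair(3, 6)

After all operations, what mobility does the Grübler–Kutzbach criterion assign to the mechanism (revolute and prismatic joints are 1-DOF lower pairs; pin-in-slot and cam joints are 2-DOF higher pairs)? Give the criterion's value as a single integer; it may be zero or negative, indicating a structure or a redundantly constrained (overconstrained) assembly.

ground; <1,0,0>
#1 <2,0,0>
#2 <3,0,0>
#3 <4,0,0>
PS:1↔2 J2 <4,0,1>
#4 <5,0,1>
R:2↔4 J1 <5,1,1>
P:1↔0 J1 <5,2,1>
#5 <6,2,1>
PS:0↔5 J2 <6,2,2>
C:3↔1 J2 <6,2,3>
#6 <7,2,3>
C:3↔6 J2 <7,2,4>
3×6 − 2×2 − 1×4 = 10

M = 10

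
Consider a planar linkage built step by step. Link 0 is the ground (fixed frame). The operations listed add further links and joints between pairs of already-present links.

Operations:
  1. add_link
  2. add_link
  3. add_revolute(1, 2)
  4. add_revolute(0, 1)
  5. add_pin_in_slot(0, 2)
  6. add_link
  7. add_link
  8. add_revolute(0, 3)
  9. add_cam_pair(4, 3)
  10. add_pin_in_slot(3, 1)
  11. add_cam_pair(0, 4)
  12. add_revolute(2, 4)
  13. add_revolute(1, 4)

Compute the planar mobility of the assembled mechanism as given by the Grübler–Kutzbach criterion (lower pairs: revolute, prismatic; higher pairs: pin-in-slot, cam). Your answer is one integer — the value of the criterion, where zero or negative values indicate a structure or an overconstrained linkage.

L=1 J1=0 J2=0
add link → L=2 J1=0 J2=0
add link → L=3 J1=0 J2=0
R@1,2 dof=1 J1 → L=3 J1=1 J2=0
R@0,1 dof=1 J1 → L=3 J1=2 J2=0
PS@0,2 dof=2 J2 → L=3 J1=2 J2=1
add link → L=4 J1=2 J2=1
add link → L=5 J1=2 J2=1
R@0,3 dof=1 J1 → L=5 J1=3 J2=1
C@4,3 dof=2 J2 → L=5 J1=3 J2=2
PS@3,1 dof=2 J2 → L=5 J1=3 J2=3
C@0,4 dof=2 J2 → L=5 J1=3 J2=4
R@2,4 dof=1 J1 → L=5 J1=4 J2=4
R@1,4 dof=1 J1 → L=5 J1=5 J2=4
M=3(L−1)−2J1−J2=3·4−2·5−4=-2

M = -2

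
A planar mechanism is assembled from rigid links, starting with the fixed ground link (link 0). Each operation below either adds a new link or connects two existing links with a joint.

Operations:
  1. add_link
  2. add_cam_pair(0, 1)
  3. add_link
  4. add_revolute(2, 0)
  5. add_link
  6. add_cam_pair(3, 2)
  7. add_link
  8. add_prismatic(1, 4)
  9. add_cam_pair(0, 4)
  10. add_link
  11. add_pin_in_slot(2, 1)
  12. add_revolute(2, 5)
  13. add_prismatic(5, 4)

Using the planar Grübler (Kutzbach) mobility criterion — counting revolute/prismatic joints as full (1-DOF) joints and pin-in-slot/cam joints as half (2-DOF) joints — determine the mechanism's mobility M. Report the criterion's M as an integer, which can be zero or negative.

M = 3

[1;0;0] (link 0 is ground)
L+ [2;0;0]
C(0,1)∈J2 [2;0;1]
L+ [3;0;1]
R(2,0)∈J1 [3;1;1]
L+ [4;1;1]
C(3,2)∈J2 [4;1;2]
L+ [5;1;2]
P(1,4)∈J1 [5;2;2]
C(0,4)∈J2 [5;2;3]
L+ [6;2;3]
PS(2,1)∈J2 [6;2;4]
R(2,5)∈J1 [6;3;4]
P(5,4)∈J1 [6;4;4]
mobility = 15 − 8 − 4 = 3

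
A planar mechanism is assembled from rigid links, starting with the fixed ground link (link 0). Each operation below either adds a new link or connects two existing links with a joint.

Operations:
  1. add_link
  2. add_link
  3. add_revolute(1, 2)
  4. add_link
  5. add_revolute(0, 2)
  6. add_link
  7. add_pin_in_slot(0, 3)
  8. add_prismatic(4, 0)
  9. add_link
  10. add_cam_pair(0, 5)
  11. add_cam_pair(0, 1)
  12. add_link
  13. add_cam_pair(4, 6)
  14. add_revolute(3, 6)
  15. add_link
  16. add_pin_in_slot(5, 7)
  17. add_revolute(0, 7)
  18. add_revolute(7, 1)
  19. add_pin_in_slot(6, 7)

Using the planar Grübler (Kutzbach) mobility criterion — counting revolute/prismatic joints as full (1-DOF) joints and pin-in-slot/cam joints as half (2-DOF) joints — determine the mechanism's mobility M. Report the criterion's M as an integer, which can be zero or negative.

link 0 = ground. State L|J1|J2 = 1|0|0
+link1  2|0|0
+link2  3|0|0
R(1,2) f=1→J1  3|1|0
+link3  4|1|0
R(0,2) f=1→J1  4|2|0
+link4  5|2|0
PS(0,3) f=2→J2  5|2|1
P(4,0) f=1→J1  5|3|1
+link5  6|3|1
C(0,5) f=2→J2  6|3|2
C(0,1) f=2→J2  6|3|3
+link6  7|3|3
C(4,6) f=2→J2  7|3|4
R(3,6) f=1→J1  7|4|4
+link7  8|4|4
PS(5,7) f=2→J2  8|4|5
R(0,7) f=1→J1  8|5|5
R(7,1) f=1→J1  8|6|5
PS(6,7) f=2→J2  8|6|6
M = 3(8−1)−2·6−6 = 21−12−6 = 3

M = 3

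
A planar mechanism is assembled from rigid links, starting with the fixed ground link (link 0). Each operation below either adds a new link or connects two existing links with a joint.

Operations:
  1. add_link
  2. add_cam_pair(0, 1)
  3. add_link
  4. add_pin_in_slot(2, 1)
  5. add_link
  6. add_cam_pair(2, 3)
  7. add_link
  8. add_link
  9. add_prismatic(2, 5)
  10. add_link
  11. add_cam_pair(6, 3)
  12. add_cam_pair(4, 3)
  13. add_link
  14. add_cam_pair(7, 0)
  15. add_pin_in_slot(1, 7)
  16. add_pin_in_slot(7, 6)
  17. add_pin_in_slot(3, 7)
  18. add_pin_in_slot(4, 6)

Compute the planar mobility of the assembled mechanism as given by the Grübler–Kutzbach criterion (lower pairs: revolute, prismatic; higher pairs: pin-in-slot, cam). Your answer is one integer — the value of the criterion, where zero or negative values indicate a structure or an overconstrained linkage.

M = 9

[1;0;0] (link 0 is ground)
L+ [2;0;0]
C(0,1)∈J2 [2;0;1]
L+ [3;0;1]
PS(2,1)∈J2 [3;0;2]
L+ [4;0;2]
C(2,3)∈J2 [4;0;3]
L+ [5;0;3]
L+ [6;0;3]
P(2,5)∈J1 [6;1;3]
L+ [7;1;3]
C(6,3)∈J2 [7;1;4]
C(4,3)∈J2 [7;1;5]
L+ [8;1;5]
C(7,0)∈J2 [8;1;6]
PS(1,7)∈J2 [8;1;7]
PS(7,6)∈J2 [8;1;8]
PS(3,7)∈J2 [8;1;9]
PS(4,6)∈J2 [8;1;10]
mobility = 21 − 2 − 10 = 9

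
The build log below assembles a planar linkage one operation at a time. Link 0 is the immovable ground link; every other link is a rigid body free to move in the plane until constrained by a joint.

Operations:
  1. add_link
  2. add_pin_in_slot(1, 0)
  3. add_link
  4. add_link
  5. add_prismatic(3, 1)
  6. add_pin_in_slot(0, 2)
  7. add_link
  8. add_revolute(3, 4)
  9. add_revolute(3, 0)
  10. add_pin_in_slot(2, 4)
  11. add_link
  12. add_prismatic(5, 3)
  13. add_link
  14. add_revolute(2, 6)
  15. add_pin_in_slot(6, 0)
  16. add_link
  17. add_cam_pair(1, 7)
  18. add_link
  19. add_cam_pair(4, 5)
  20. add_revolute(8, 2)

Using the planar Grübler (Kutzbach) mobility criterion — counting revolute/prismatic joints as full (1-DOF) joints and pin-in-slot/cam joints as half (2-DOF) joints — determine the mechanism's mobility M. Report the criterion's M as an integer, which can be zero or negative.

M = 6

[1;0;0] (link 0 is ground)
L+ [2;0;0]
PS(1,0)∈J2 [2;0;1]
L+ [3;0;1]
L+ [4;0;1]
P(3,1)∈J1 [4;1;1]
PS(0,2)∈J2 [4;1;2]
L+ [5;1;2]
R(3,4)∈J1 [5;2;2]
R(3,0)∈J1 [5;3;2]
PS(2,4)∈J2 [5;3;3]
L+ [6;3;3]
P(5,3)∈J1 [6;4;3]
L+ [7;4;3]
R(2,6)∈J1 [7;5;3]
PS(6,0)∈J2 [7;5;4]
L+ [8;5;4]
C(1,7)∈J2 [8;5;5]
L+ [9;5;5]
C(4,5)∈J2 [9;5;6]
R(8,2)∈J1 [9;6;6]
mobility = 24 − 12 − 6 = 6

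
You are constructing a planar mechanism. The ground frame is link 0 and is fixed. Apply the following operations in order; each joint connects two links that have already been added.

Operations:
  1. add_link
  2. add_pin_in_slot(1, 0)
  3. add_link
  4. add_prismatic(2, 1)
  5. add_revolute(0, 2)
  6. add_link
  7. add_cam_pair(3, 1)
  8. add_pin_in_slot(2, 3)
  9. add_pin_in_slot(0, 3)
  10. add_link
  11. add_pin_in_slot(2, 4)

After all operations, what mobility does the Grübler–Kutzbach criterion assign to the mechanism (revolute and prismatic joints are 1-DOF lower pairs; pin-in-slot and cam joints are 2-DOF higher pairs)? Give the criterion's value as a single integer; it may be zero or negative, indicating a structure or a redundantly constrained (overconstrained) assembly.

M = 3

link 0 = ground. State L|J1|J2 = 1|0|0
+link1  2|0|0
PS(1,0) f=2→J2  2|0|1
+link2  3|0|1
P(2,1) f=1→J1  3|1|1
R(0,2) f=1→J1  3|2|1
+link3  4|2|1
C(3,1) f=2→J2  4|2|2
PS(2,3) f=2→J2  4|2|3
PS(0,3) f=2→J2  4|2|4
+link4  5|2|4
PS(2,4) f=2→J2  5|2|5
M = 3(5−1)−2·2−5 = 12−4−5 = 3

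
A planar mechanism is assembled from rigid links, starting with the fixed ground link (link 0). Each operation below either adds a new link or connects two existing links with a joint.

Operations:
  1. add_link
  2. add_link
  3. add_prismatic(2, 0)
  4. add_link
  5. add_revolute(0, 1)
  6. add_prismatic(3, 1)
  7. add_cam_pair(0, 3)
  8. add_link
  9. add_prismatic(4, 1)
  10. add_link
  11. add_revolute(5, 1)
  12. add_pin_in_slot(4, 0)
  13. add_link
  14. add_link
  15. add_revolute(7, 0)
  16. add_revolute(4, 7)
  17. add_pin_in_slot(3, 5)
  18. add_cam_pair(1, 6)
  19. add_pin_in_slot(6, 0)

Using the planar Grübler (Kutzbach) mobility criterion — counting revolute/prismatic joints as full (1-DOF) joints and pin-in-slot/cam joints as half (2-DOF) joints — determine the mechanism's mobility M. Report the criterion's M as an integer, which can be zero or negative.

ground; <1,0,0>
#1 <2,0,0>
#2 <3,0,0>
P:2↔0 J1 <3,1,0>
#3 <4,1,0>
R:0↔1 J1 <4,2,0>
P:3↔1 J1 <4,3,0>
C:0↔3 J2 <4,3,1>
#4 <5,3,1>
P:4↔1 J1 <5,4,1>
#5 <6,4,1>
R:5↔1 J1 <6,5,1>
PS:4↔0 J2 <6,5,2>
#6 <7,5,2>
#7 <8,5,2>
R:7↔0 J1 <8,6,2>
R:4↔7 J1 <8,7,2>
PS:3↔5 J2 <8,7,3>
C:1↔6 J2 <8,7,4>
PS:6↔0 J2 <8,7,5>
3×7 − 2×7 − 1×5 = 2

M = 2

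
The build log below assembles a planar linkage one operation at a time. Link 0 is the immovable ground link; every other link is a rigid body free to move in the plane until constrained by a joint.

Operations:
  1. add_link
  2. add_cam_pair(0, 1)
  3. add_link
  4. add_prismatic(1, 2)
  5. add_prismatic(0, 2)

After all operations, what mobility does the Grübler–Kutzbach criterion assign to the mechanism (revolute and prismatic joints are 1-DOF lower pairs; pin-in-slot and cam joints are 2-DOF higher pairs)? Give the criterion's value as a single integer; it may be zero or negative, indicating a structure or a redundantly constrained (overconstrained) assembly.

L=1 J1=0 J2=0
add link → L=2 J1=0 J2=0
C@0,1 dof=2 J2 → L=2 J1=0 J2=1
add link → L=3 J1=0 J2=1
P@1,2 dof=1 J1 → L=3 J1=1 J2=1
P@0,2 dof=1 J1 → L=3 J1=2 J2=1
M=3(L−1)−2J1−J2=3·2−2·2−1=1

M = 1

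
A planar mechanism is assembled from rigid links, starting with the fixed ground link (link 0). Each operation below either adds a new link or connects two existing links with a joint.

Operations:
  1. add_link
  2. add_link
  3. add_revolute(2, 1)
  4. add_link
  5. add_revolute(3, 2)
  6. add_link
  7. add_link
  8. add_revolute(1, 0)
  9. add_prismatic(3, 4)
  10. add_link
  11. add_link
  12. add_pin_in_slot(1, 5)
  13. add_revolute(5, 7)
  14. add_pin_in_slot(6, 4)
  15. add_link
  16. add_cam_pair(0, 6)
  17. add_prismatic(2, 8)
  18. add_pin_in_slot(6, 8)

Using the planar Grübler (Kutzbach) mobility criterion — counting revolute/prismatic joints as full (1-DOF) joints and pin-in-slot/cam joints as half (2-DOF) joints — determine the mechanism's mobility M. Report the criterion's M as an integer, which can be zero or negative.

M = 8

ground; <1,0,0>
#1 <2,0,0>
#2 <3,0,0>
R:2↔1 J1 <3,1,0>
#3 <4,1,0>
R:3↔2 J1 <4,2,0>
#4 <5,2,0>
#5 <6,2,0>
R:1↔0 J1 <6,3,0>
P:3↔4 J1 <6,4,0>
#6 <7,4,0>
#7 <8,4,0>
PS:1↔5 J2 <8,4,1>
R:5↔7 J1 <8,5,1>
PS:6↔4 J2 <8,5,2>
#8 <9,5,2>
C:0↔6 J2 <9,5,3>
P:2↔8 J1 <9,6,3>
PS:6↔8 J2 <9,6,4>
3×8 − 2×6 − 1×4 = 8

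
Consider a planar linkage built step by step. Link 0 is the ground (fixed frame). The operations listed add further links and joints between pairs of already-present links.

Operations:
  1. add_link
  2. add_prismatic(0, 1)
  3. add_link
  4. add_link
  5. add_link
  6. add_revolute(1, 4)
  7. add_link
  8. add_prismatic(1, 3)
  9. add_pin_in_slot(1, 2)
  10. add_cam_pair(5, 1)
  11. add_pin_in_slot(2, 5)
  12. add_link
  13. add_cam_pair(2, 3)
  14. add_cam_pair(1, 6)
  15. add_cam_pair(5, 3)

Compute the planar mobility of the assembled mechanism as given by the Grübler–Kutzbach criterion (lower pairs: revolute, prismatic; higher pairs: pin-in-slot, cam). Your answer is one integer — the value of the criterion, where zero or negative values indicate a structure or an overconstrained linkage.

M = 6

L=1 J1=0 J2=0
add link → L=2 J1=0 J2=0
P@0,1 dof=1 J1 → L=2 J1=1 J2=0
add link → L=3 J1=1 J2=0
add link → L=4 J1=1 J2=0
add link → L=5 J1=1 J2=0
R@1,4 dof=1 J1 → L=5 J1=2 J2=0
add link → L=6 J1=2 J2=0
P@1,3 dof=1 J1 → L=6 J1=3 J2=0
PS@1,2 dof=2 J2 → L=6 J1=3 J2=1
C@5,1 dof=2 J2 → L=6 J1=3 J2=2
PS@2,5 dof=2 J2 → L=6 J1=3 J2=3
add link → L=7 J1=3 J2=3
C@2,3 dof=2 J2 → L=7 J1=3 J2=4
C@1,6 dof=2 J2 → L=7 J1=3 J2=5
C@5,3 dof=2 J2 → L=7 J1=3 J2=6
M=3(L−1)−2J1−J2=3·6−2·3−6=6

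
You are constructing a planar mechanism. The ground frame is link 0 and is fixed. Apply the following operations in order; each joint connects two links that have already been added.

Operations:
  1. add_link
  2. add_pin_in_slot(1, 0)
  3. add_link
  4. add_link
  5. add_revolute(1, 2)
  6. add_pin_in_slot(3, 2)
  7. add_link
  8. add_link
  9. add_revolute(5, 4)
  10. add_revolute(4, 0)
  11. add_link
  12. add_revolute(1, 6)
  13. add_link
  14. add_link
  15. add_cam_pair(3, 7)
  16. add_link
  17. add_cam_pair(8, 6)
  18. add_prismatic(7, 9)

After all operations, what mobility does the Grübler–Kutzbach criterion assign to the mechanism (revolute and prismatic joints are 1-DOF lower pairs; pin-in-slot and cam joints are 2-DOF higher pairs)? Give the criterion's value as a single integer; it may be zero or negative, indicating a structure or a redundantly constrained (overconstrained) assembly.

M = 13

(L,J1,J2)=(1,0,0); link0 fixed
link1: (2,0,0)
PS 1-0 [J2]: (2,0,1)
link2: (3,0,1)
link3: (4,0,1)
R 1-2 [J1]: (4,1,1)
PS 3-2 [J2]: (4,1,2)
link4: (5,1,2)
link5: (6,1,2)
R 5-4 [J1]: (6,2,2)
R 4-0 [J1]: (6,3,2)
link6: (7,3,2)
R 1-6 [J1]: (7,4,2)
link7: (8,4,2)
link8: (9,4,2)
C 3-7 [J2]: (9,4,3)
link9: (10,4,3)
C 8-6 [J2]: (10,4,4)
P 7-9 [J1]: (10,5,4)
Grübler: 3·9 − 2·5 − 4 = 13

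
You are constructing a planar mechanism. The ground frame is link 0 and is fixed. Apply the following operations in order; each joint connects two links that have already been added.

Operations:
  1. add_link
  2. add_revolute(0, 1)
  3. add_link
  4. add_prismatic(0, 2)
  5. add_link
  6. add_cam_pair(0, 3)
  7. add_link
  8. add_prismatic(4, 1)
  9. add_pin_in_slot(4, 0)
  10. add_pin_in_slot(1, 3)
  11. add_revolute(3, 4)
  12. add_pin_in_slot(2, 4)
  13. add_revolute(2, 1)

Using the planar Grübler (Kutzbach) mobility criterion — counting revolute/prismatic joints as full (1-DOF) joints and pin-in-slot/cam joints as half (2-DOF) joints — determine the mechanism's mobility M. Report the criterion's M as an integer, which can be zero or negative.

[1;0;0] (link 0 is ground)
L+ [2;0;0]
R(0,1)∈J1 [2;1;0]
L+ [3;1;0]
P(0,2)∈J1 [3;2;0]
L+ [4;2;0]
C(0,3)∈J2 [4;2;1]
L+ [5;2;1]
P(4,1)∈J1 [5;3;1]
PS(4,0)∈J2 [5;3;2]
PS(1,3)∈J2 [5;3;3]
R(3,4)∈J1 [5;4;3]
PS(2,4)∈J2 [5;4;4]
R(2,1)∈J1 [5;5;4]
mobility = 12 − 10 − 4 = -2

M = -2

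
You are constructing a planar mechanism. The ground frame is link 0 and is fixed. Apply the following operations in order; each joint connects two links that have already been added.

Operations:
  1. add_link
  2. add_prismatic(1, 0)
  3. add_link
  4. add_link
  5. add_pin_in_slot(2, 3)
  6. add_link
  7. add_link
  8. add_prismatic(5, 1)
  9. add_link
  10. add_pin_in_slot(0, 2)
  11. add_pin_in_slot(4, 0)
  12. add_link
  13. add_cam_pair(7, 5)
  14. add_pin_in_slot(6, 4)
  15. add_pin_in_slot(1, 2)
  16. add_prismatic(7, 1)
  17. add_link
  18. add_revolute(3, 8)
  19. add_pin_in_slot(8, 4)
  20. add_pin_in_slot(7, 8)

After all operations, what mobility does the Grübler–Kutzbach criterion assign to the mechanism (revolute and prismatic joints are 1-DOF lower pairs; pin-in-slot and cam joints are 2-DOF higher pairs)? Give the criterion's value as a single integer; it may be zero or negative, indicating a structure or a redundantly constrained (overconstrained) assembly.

M = 8

[1;0;0] (link 0 is ground)
L+ [2;0;0]
P(1,0)∈J1 [2;1;0]
L+ [3;1;0]
L+ [4;1;0]
PS(2,3)∈J2 [4;1;1]
L+ [5;1;1]
L+ [6;1;1]
P(5,1)∈J1 [6;2;1]
L+ [7;2;1]
PS(0,2)∈J2 [7;2;2]
PS(4,0)∈J2 [7;2;3]
L+ [8;2;3]
C(7,5)∈J2 [8;2;4]
PS(6,4)∈J2 [8;2;5]
PS(1,2)∈J2 [8;2;6]
P(7,1)∈J1 [8;3;6]
L+ [9;3;6]
R(3,8)∈J1 [9;4;6]
PS(8,4)∈J2 [9;4;7]
PS(7,8)∈J2 [9;4;8]
mobility = 24 − 8 − 8 = 8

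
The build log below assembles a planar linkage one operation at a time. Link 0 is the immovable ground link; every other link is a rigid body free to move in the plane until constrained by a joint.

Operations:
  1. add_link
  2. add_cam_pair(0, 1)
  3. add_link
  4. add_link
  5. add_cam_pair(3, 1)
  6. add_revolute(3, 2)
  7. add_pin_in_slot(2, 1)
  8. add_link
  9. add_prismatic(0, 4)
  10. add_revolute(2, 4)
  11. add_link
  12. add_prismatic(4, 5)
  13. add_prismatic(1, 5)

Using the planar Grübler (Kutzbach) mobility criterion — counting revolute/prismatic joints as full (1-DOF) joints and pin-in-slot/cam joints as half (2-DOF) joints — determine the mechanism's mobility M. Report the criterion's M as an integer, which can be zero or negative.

[1;0;0] (link 0 is ground)
L+ [2;0;0]
C(0,1)∈J2 [2;0;1]
L+ [3;0;1]
L+ [4;0;1]
C(3,1)∈J2 [4;0;2]
R(3,2)∈J1 [4;1;2]
PS(2,1)∈J2 [4;1;3]
L+ [5;1;3]
P(0,4)∈J1 [5;2;3]
R(2,4)∈J1 [5;3;3]
L+ [6;3;3]
P(4,5)∈J1 [6;4;3]
P(1,5)∈J1 [6;5;3]
mobility = 15 − 10 − 3 = 2

M = 2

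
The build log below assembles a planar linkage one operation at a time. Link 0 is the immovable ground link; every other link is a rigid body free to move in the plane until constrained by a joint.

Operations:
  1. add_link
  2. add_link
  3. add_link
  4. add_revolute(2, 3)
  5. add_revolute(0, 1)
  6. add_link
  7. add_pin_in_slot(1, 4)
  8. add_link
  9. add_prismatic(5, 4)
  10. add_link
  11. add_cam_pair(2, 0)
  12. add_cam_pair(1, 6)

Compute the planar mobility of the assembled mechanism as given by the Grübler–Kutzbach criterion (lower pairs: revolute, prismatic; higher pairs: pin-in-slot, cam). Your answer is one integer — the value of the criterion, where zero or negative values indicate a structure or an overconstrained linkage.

M = 9

[1;0;0] (link 0 is ground)
L+ [2;0;0]
L+ [3;0;0]
L+ [4;0;0]
R(2,3)∈J1 [4;1;0]
R(0,1)∈J1 [4;2;0]
L+ [5;2;0]
PS(1,4)∈J2 [5;2;1]
L+ [6;2;1]
P(5,4)∈J1 [6;3;1]
L+ [7;3;1]
C(2,0)∈J2 [7;3;2]
C(1,6)∈J2 [7;3;3]
mobility = 18 − 6 − 3 = 9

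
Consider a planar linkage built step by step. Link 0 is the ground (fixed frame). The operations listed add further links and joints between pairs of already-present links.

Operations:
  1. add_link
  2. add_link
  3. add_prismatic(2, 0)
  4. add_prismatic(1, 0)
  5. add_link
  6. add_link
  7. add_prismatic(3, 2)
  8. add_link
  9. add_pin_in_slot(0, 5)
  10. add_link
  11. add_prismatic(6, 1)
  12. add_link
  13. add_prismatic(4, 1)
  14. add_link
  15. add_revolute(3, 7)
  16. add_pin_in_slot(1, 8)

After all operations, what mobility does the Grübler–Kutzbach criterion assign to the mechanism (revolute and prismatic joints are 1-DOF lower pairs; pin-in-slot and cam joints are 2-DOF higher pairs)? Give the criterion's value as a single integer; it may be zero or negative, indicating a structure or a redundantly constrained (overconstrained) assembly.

M = 10

[1;0;0] (link 0 is ground)
L+ [2;0;0]
L+ [3;0;0]
P(2,0)∈J1 [3;1;0]
P(1,0)∈J1 [3;2;0]
L+ [4;2;0]
L+ [5;2;0]
P(3,2)∈J1 [5;3;0]
L+ [6;3;0]
PS(0,5)∈J2 [6;3;1]
L+ [7;3;1]
P(6,1)∈J1 [7;4;1]
L+ [8;4;1]
P(4,1)∈J1 [8;5;1]
L+ [9;5;1]
R(3,7)∈J1 [9;6;1]
PS(1,8)∈J2 [9;6;2]
mobility = 24 − 12 − 2 = 10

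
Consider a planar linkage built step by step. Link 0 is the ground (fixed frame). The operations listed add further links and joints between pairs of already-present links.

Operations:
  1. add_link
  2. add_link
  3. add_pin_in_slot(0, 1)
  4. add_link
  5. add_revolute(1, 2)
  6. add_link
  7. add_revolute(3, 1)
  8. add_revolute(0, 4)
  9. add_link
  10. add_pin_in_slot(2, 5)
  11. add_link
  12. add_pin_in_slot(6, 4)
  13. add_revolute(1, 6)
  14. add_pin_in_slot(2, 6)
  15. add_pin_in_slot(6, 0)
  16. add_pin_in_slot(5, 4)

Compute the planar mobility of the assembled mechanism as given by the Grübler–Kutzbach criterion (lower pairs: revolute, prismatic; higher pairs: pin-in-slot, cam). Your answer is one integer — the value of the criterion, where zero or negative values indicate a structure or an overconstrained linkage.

M = 4

link 0 = ground. State L|J1|J2 = 1|0|0
+link1  2|0|0
+link2  3|0|0
PS(0,1) f=2→J2  3|0|1
+link3  4|0|1
R(1,2) f=1→J1  4|1|1
+link4  5|1|1
R(3,1) f=1→J1  5|2|1
R(0,4) f=1→J1  5|3|1
+link5  6|3|1
PS(2,5) f=2→J2  6|3|2
+link6  7|3|2
PS(6,4) f=2→J2  7|3|3
R(1,6) f=1→J1  7|4|3
PS(2,6) f=2→J2  7|4|4
PS(6,0) f=2→J2  7|4|5
PS(5,4) f=2→J2  7|4|6
M = 3(7−1)−2·4−6 = 18−8−6 = 4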